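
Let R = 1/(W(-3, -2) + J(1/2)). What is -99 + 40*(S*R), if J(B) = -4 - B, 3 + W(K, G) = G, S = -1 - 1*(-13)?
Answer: -2841/19 ≈ -149.53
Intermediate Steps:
S = 12 (S = -1 + 13 = 12)
W(K, G) = -3 + G
R = -2/19 (R = 1/((-3 - 2) + (-4 - 1/2)) = 1/(-5 + (-4 - 1*½)) = 1/(-5 + (-4 - ½)) = 1/(-5 - 9/2) = 1/(-19/2) = -2/19 ≈ -0.10526)
-99 + 40*(S*R) = -99 + 40*(12*(-2/19)) = -99 + 40*(-24/19) = -99 - 960/19 = -2841/19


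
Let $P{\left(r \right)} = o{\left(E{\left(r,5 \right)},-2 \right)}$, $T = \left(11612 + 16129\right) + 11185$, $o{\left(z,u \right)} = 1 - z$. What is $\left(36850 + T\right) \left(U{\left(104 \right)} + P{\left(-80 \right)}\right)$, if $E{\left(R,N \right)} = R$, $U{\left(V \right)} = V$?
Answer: $14018560$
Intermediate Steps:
$T = 38926$ ($T = 27741 + 11185 = 38926$)
$P{\left(r \right)} = 1 - r$
$\left(36850 + T\right) \left(U{\left(104 \right)} + P{\left(-80 \right)}\right) = \left(36850 + 38926\right) \left(104 + \left(1 - -80\right)\right) = 75776 \left(104 + \left(1 + 80\right)\right) = 75776 \left(104 + 81\right) = 75776 \cdot 185 = 14018560$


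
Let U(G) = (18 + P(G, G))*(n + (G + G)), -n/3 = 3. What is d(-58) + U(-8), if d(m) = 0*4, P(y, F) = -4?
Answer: -350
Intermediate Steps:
n = -9 (n = -3*3 = -9)
d(m) = 0
U(G) = -126 + 28*G (U(G) = (18 - 4)*(-9 + (G + G)) = 14*(-9 + 2*G) = -126 + 28*G)
d(-58) + U(-8) = 0 + (-126 + 28*(-8)) = 0 + (-126 - 224) = 0 - 350 = -350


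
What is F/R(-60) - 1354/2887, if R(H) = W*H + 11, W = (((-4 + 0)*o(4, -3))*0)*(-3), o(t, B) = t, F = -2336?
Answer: -6758926/31757 ≈ -212.83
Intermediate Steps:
W = 0 (W = (((-4 + 0)*4)*0)*(-3) = (-4*4*0)*(-3) = -16*0*(-3) = 0*(-3) = 0)
R(H) = 11 (R(H) = 0*H + 11 = 0 + 11 = 11)
F/R(-60) - 1354/2887 = -2336/11 - 1354/2887 = -6758926/31757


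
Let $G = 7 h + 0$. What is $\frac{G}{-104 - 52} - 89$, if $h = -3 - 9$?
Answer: $- \frac{1150}{13} \approx -88.462$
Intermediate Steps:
$h = -12$ ($h = -3 - 9 = -12$)
$G = -84$ ($G = 7 \left(-12\right) + 0 = -84 + 0 = -84$)
$\frac{G}{-104 - 52} - 89 = \frac{1}{-104 - 52} \left(-84\right) - 89 = \frac{1}{-156} \left(-84\right) - 89 = \left(- \frac{1}{156}\right) \left(-84\right) - 89 = \frac{7}{13} - 89 = - \frac{1150}{13}$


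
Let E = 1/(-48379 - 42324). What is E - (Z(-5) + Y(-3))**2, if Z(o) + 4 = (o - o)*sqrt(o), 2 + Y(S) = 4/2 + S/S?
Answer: -816328/90703 ≈ -9.0000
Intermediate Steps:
Y(S) = 1 (Y(S) = -2 + (4/2 + S/S) = -2 + (4*(1/2) + 1) = -2 + (2 + 1) = -2 + 3 = 1)
Z(o) = -4 (Z(o) = -4 + (o - o)*sqrt(o) = -4 + 0*sqrt(o) = -4 + 0 = -4)
E = -1/90703 (E = 1/(-90703) = -1/90703 ≈ -1.1025e-5)
E - (Z(-5) + Y(-3))**2 = -1/90703 - (-4 + 1)**2 = -1/90703 - 1*(-3)**2 = -1/90703 - 1*9 = -1/90703 - 9 = -816328/90703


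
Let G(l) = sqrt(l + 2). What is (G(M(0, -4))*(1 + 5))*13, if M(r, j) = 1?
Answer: 78*sqrt(3) ≈ 135.10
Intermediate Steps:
G(l) = sqrt(2 + l)
(G(M(0, -4))*(1 + 5))*13 = (sqrt(2 + 1)*(1 + 5))*13 = (sqrt(3)*6)*13 = (6*sqrt(3))*13 = 78*sqrt(3)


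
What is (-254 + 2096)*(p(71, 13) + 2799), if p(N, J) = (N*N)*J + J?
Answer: 125891490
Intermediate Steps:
p(N, J) = J + J*N**2 (p(N, J) = N**2*J + J = J*N**2 + J = J + J*N**2)
(-254 + 2096)*(p(71, 13) + 2799) = (-254 + 2096)*(13*(1 + 71**2) + 2799) = 1842*(13*(1 + 5041) + 2799) = 1842*(13*5042 + 2799) = 1842*(65546 + 2799) = 1842*68345 = 125891490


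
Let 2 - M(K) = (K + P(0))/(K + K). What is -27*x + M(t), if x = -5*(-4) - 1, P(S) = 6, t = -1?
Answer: -1017/2 ≈ -508.50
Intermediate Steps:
x = 19 (x = 20 - 1 = 19)
M(K) = 2 - (6 + K)/(2*K) (M(K) = 2 - (K + 6)/(K + K) = 2 - (6 + K)/(2*K))
-27*x + M(t) = -27*19 + (3/2 - 3/(-1)) = -513 + (3/2 - 3*(-1)) = -513 + (3/2 + 3) = -513 + 9/2 = -1017/2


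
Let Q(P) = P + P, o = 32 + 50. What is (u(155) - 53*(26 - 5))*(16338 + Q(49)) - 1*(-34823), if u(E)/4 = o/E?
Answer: -2824667967/155 ≈ -1.8224e+7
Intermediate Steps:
o = 82
u(E) = 328/E (u(E) = 4*(82/E) = 328/E)
Q(P) = 2*P
(u(155) - 53*(26 - 5))*(16338 + Q(49)) - 1*(-34823) = (328/155 - 53*(26 - 5))*(16338 + 2*49) - 1*(-34823) = (328*(1/155) - 53*21)*(16338 + 98) + 34823 = (328/155 - 1113)*16436 + 34823 = -172187/155*16436 + 34823 = -2830065532/155 + 34823 = -2824667967/155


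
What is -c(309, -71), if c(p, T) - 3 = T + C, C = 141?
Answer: -73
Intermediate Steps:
c(p, T) = 144 + T (c(p, T) = 3 + (T + 141) = 3 + (141 + T) = 144 + T)
-c(309, -71) = -(144 - 71) = -1*73 = -73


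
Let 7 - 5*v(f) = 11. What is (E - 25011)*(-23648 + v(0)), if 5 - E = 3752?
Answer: 3400460952/5 ≈ 6.8009e+8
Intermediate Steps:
E = -3747 (E = 5 - 1*3752 = 5 - 3752 = -3747)
v(f) = -⅘ (v(f) = 7/5 - ⅕*11 = 7/5 - 11/5 = -⅘)
(E - 25011)*(-23648 + v(0)) = (-3747 - 25011)*(-23648 - ⅘) = -28758*(-118244/5) = 3400460952/5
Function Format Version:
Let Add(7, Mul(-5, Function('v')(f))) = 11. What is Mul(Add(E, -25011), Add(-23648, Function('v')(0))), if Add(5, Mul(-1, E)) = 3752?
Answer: Rational(3400460952, 5) ≈ 6.8009e+8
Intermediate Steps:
E = -3747 (E = Add(5, Mul(-1, 3752)) = Add(5, -3752) = -3747)
Function('v')(f) = Rational(-4, 5) (Function('v')(f) = Add(Rational(7, 5), Mul(Rational(-1, 5), 11)) = Add(Rational(7, 5), Rational(-11, 5)) = Rational(-4, 5))
Mul(Add(E, -25011), Add(-23648, Function('v')(0))) = Mul(Add(-3747, -25011), Add(-23648, Rational(-4, 5))) = Mul(-28758, Rational(-118244, 5)) = Rational(3400460952, 5)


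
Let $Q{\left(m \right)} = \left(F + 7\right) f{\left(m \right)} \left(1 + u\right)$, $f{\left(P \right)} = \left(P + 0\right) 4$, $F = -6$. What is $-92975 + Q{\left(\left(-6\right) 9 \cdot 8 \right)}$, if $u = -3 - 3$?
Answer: $-84335$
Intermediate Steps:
$f{\left(P \right)} = 4 P$ ($f{\left(P \right)} = P 4 = 4 P$)
$u = -6$ ($u = -3 - 3 = -6$)
$Q{\left(m \right)} = - 20 m$ ($Q{\left(m \right)} = \left(-6 + 7\right) 4 m \left(1 - 6\right) = 1 \cdot 4 m \left(-5\right) = 4 m \left(-5\right) = - 20 m$)
$-92975 + Q{\left(\left(-6\right) 9 \cdot 8 \right)} = -92975 - 20 \left(-6\right) 9 \cdot 8 = -92975 - 20 \left(\left(-54\right) 8\right) = -92975 - -8640 = -92975 + 8640 = -84335$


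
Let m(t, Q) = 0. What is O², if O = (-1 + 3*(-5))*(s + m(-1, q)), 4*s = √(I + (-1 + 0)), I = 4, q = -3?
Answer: 48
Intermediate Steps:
s = √3/4 (s = √(4 + (-1 + 0))/4 = √(4 - 1)/4 = √3/4 ≈ 0.43301)
O = -4*√3 (O = (-1 + 3*(-5))*(√3/4 + 0) = (-1 - 15)*(√3/4) = -4*√3 ≈ -6.9282)
O² = (-4*√3)² = 48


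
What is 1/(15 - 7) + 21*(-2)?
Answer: -335/8 ≈ -41.875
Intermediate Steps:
1/(15 - 7) + 21*(-2) = 1/8 - 42 = ⅛ - 42 = -335/8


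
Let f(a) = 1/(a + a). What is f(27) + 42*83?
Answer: 188245/54 ≈ 3486.0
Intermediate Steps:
f(a) = 1/(2*a)
f(27) + 42*83 = (½)/27 + 42*83 = (½)*(1/27) + 3486 = 1/54 + 3486 = 188245/54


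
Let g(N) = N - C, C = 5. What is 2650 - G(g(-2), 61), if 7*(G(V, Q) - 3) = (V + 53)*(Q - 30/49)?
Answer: 771807/343 ≈ 2250.2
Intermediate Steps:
g(N) = -5 + N (g(N) = N - 1*5 = N - 5 = -5 + N)
G(V, Q) = 3 + (53 + V)*(-30/49 + Q)/7 (G(V, Q) = 3 + ((V + 53)*(Q - 30/49))/7 = 3 + ((53 + V)*(Q - 30*1/49))/7 = 3 + ((53 + V)*(Q - 30/49))/7 = 3 + ((53 + V)*(-30/49 + Q))/7 = 3 + (53 + V)*(-30/49 + Q)/7)
2650 - G(g(-2), 61) = 2650 - (-561/343 - 30*(-5 - 2)/343 + (53/7)*61 + (⅐)*61*(-5 - 2)) = 2650 - (-561/343 - 30/343*(-7) + 3233/7 + (⅐)*61*(-7)) = 2650 - (-561/343 + 30/49 + 3233/7 - 61) = 2650 - 1*137143/343 = 2650 - 137143/343 = 771807/343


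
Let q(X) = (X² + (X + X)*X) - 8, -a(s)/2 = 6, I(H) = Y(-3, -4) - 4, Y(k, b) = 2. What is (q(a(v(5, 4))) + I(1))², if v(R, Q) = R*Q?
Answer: 178084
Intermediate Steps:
I(H) = -2 (I(H) = 2 - 4 = -2)
v(R, Q) = Q*R
a(s) = -12 (a(s) = -2*6 = -12)
q(X) = -8 + 3*X² (q(X) = (X² + (2*X)*X) - 8 = (X² + 2*X²) - 8 = 3*X² - 8 = -8 + 3*X²)
(q(a(v(5, 4))) + I(1))² = ((-8 + 3*(-12)²) - 2)² = ((-8 + 3*144) - 2)² = ((-8 + 432) - 2)² = (424 - 2)² = 422² = 178084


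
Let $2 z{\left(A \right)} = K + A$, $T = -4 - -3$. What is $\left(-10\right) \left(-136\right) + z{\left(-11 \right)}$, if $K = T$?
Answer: $1354$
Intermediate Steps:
$T = -1$ ($T = -4 + 3 = -1$)
$K = -1$
$z{\left(A \right)} = - \frac{1}{2} + \frac{A}{2}$ ($z{\left(A \right)} = \frac{-1 + A}{2} = - \frac{1}{2} + \frac{A}{2}$)
$\left(-10\right) \left(-136\right) + z{\left(-11 \right)} = \left(-10\right) \left(-136\right) + \left(- \frac{1}{2} + \frac{1}{2} \left(-11\right)\right) = 1360 - 6 = 1354$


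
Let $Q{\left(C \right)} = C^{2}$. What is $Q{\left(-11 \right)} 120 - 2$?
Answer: $14518$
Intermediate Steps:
$Q{\left(-11 \right)} 120 - 2 = \left(-11\right)^{2} \cdot 120 - 2 = 121 \cdot 120 - 2 = 14520 - 2 = 14518$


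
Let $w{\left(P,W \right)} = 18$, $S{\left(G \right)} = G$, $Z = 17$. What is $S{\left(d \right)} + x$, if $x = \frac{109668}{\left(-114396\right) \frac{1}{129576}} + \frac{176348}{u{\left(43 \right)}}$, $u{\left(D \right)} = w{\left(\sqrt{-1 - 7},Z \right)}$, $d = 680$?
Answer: $- \frac{9758850874}{85797} \approx -1.1374 \cdot 10^{5}$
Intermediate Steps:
$u{\left(D \right)} = 18$
$x = - \frac{9817192834}{85797}$ ($x = \frac{109668}{\left(-114396\right) \frac{1}{129576}} + \frac{176348}{18} = \frac{109668}{\left(-114396\right) \frac{1}{129576}} + 176348 \cdot \frac{1}{18} = \frac{109668}{- \frac{9533}{10798}} + \frac{88174}{9} = 109668 \left(- \frac{10798}{9533}\right) + \frac{88174}{9} = - \frac{1184195064}{9533} + \frac{88174}{9} = - \frac{9817192834}{85797} \approx -1.1442 \cdot 10^{5}$)
$S{\left(d \right)} + x = 680 - \frac{9817192834}{85797} = - \frac{9758850874}{85797}$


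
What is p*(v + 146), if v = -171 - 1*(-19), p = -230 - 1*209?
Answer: 2634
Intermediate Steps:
p = -439 (p = -230 - 209 = -439)
v = -152 (v = -171 + 19 = -152)
p*(v + 146) = -439*(-152 + 146) = -439*(-6) = 2634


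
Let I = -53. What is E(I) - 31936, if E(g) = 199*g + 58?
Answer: -42425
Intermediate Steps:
E(g) = 58 + 199*g
E(I) - 31936 = (58 + 199*(-53)) - 31936 = (58 - 10547) - 31936 = -10489 - 31936 = -42425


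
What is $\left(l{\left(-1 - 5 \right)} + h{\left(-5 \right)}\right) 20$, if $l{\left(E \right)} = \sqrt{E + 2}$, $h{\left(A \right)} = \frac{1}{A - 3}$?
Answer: $- \frac{5}{2} + 40 i \approx -2.5 + 40.0 i$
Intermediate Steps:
$h{\left(A \right)} = \frac{1}{-3 + A}$
$l{\left(E \right)} = \sqrt{2 + E}$
$\left(l{\left(-1 - 5 \right)} + h{\left(-5 \right)}\right) 20 = \left(\sqrt{2 - 6} + \frac{1}{-3 - 5}\right) 20 = \left(\sqrt{2 - 6} + \frac{1}{-8}\right) 20 = \left(\sqrt{-4} - \frac{1}{8}\right) 20 = \left(2 i - \frac{1}{8}\right) 20 = \left(- \frac{1}{8} + 2 i\right) 20 = - \frac{5}{2} + 40 i$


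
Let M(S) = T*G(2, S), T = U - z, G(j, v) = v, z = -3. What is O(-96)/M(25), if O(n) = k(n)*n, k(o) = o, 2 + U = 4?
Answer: 9216/125 ≈ 73.728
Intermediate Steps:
U = 2 (U = -2 + 4 = 2)
T = 5 (T = 2 - 1*(-3) = 2 + 3 = 5)
O(n) = n² (O(n) = n*n = n²)
M(S) = 5*S
O(-96)/M(25) = (-96)²/((5*25)) = 9216/125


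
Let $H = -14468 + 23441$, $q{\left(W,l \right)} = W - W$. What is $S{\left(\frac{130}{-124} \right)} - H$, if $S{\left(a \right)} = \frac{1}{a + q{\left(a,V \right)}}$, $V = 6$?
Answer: $- \frac{583307}{65} \approx -8974.0$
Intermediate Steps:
$q{\left(W,l \right)} = 0$
$S{\left(a \right)} = \frac{1}{a}$ ($S{\left(a \right)} = \frac{1}{a + 0} = \frac{1}{a}$)
$H = 8973$
$S{\left(\frac{130}{-124} \right)} - H = \frac{1}{130 \frac{1}{-124}} - 8973 = \frac{1}{130 \left(- \frac{1}{124}\right)} - 8973 = \frac{1}{- \frac{65}{62}} - 8973 = - \frac{62}{65} - 8973 = - \frac{583307}{65}$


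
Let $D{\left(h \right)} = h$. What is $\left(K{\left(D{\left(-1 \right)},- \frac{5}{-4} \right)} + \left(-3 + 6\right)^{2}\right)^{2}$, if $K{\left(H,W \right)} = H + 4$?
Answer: $144$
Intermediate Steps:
$K{\left(H,W \right)} = 4 + H$
$\left(K{\left(D{\left(-1 \right)},- \frac{5}{-4} \right)} + \left(-3 + 6\right)^{2}\right)^{2} = \left(\left(4 - 1\right) + \left(-3 + 6\right)^{2}\right)^{2} = \left(3 + 3^{2}\right)^{2} = \left(3 + 9\right)^{2} = 12^{2} = 144$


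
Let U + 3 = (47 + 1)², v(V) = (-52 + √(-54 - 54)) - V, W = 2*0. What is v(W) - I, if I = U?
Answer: -2353 + 6*I*√3 ≈ -2353.0 + 10.392*I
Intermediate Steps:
W = 0
v(V) = -52 - V + 6*I*√3 (v(V) = (-52 + √(-108)) - V = (-52 + 6*I*√3) - V = -52 - V + 6*I*√3)
U = 2301 (U = -3 + (47 + 1)² = -3 + 48² = -3 + 2304 = 2301)
I = 2301
v(W) - I = (-52 - 1*0 + 6*I*√3) - 1*2301 = (-52 + 0 + 6*I*√3) - 2301 = (-52 + 6*I*√3) - 2301 = -2353 + 6*I*√3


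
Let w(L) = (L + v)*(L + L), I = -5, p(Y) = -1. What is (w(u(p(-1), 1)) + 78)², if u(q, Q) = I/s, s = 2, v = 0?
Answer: 32761/4 ≈ 8190.3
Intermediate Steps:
u(q, Q) = -5/2
w(L) = 2*L² (w(L) = (L + 0)*(L + L) = L*(2*L) = 2*L²)
(w(u(p(-1), 1)) + 78)² = (2*(-5/2)² + 78)² = (2*(25/4) + 78)² = (25/2 + 78)² = (181/2)² = 32761/4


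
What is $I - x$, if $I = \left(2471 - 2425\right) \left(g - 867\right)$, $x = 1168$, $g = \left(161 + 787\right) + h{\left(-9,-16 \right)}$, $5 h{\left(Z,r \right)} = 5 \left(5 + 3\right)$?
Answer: $2926$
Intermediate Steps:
$h{\left(Z,r \right)} = 8$ ($h{\left(Z,r \right)} = \frac{5 \left(5 + 3\right)}{5} = \frac{5 \cdot 8}{5} = \frac{1}{5} \cdot 40 = 8$)
$g = 956$ ($g = \left(161 + 787\right) + 8 = 948 + 8 = 956$)
$I = 4094$ ($I = \left(2471 - 2425\right) \left(956 - 867\right) = 46 \cdot 89 = 4094$)
$I - x = 4094 - 1168 = 2926$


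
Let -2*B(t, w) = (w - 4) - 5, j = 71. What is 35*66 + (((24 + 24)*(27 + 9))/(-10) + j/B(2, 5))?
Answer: 21727/10 ≈ 2172.7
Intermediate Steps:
B(t, w) = 9/2 - w/2 (B(t, w) = -((w - 4) - 5)/2 = -((-4 + w) - 5)/2 = -(-9 + w)/2 = 9/2 - w/2)
35*66 + (((24 + 24)*(27 + 9))/(-10) + j/B(2, 5)) = 35*66 + (((24 + 24)*(27 + 9))/(-10) + 71/(9/2 - ½*5)) = 2310 + ((48*36)*(-⅒) + 71/(9/2 - 5/2)) = 2310 + (1728*(-⅒) + 71/2) = 2310 + (-864/5 + 71*(½)) = 2310 + (-864/5 + 71/2) = 2310 - 1373/10 = 21727/10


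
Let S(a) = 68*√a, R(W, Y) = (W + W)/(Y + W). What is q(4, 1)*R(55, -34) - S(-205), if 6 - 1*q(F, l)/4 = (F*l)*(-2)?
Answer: 880/3 - 68*I*√205 ≈ 293.33 - 973.61*I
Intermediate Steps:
q(F, l) = 24 + 8*F*l (q(F, l) = 24 - 4*F*l*(-2) = 24 - (-8)*F*l = 24 + 8*F*l)
R(W, Y) = 2*W/(W + Y) (R(W, Y) = (2*W)/(W + Y) = 2*W/(W + Y))
q(4, 1)*R(55, -34) - S(-205) = (24 + 8*4*1)*(2*55/(55 - 34)) - 68*√(-205) = (24 + 32)*(2*55/21) - 68*I*√205 = 56*(2*55*(1/21)) - 68*I*√205 = 56*(110/21) - 68*I*√205 = 880/3 - 68*I*√205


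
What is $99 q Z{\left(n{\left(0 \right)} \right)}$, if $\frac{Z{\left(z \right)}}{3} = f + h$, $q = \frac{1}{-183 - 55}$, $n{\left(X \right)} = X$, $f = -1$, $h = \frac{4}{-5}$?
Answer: $\frac{2673}{1190} \approx 2.2462$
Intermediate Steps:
$h = - \frac{4}{5}$ ($h = 4 \left(- \frac{1}{5}\right) = - \frac{4}{5} \approx -0.8$)
$q = - \frac{1}{238}$ ($q = \frac{1}{-238} = - \frac{1}{238} \approx -0.0042017$)
$Z{\left(z \right)} = - \frac{27}{5}$ ($Z{\left(z \right)} = 3 \left(-1 - \frac{4}{5}\right) = 3 \left(- \frac{9}{5}\right) = - \frac{27}{5}$)
$99 q Z{\left(n{\left(0 \right)} \right)} = 99 \left(- \frac{1}{238}\right) \left(- \frac{27}{5}\right) = \left(- \frac{99}{238}\right) \left(- \frac{27}{5}\right) = \frac{2673}{1190}$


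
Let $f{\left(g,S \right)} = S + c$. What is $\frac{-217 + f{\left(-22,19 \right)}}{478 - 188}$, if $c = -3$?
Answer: $- \frac{201}{290} \approx -0.6931$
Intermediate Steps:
$f{\left(g,S \right)} = -3 + S$ ($f{\left(g,S \right)} = S - 3 = -3 + S$)
$\frac{-217 + f{\left(-22,19 \right)}}{478 - 188} = \frac{-217 + \left(-3 + 19\right)}{478 - 188} = \frac{-217 + 16}{290} = \left(-201\right) \frac{1}{290} = - \frac{201}{290}$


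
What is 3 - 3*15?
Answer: -42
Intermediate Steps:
3 - 3*15 = 3 - 45 = -42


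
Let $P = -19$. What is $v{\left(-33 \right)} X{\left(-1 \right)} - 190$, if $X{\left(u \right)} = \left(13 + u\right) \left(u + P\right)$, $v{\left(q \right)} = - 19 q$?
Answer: $-150670$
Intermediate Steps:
$X{\left(u \right)} = \left(-19 + u\right) \left(13 + u\right)$ ($X{\left(u \right)} = \left(13 + u\right) \left(u - 19\right) = \left(13 + u\right) \left(-19 + u\right) = \left(-19 + u\right) \left(13 + u\right)$)
$v{\left(-33 \right)} X{\left(-1 \right)} - 190 = \left(-19\right) \left(-33\right) \left(-247 + \left(-1\right)^{2} - -6\right) - 190 = 627 \left(-247 + 1 + 6\right) - 190 = 627 \left(-240\right) - 190 = -150480 - 190 = -150670$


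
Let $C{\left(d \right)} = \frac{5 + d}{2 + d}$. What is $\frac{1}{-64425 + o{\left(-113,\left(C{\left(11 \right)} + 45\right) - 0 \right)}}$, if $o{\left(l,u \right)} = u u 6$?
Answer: $- \frac{169}{8720619} \approx -1.9379 \cdot 10^{-5}$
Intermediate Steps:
$C{\left(d \right)} = \frac{5 + d}{2 + d}$
$o{\left(l,u \right)} = 6 u^{2}$ ($o{\left(l,u \right)} = u^{2} \cdot 6 = 6 u^{2}$)
$\frac{1}{-64425 + o{\left(-113,\left(C{\left(11 \right)} + 45\right) - 0 \right)}} = \frac{1}{-64425 + 6 \left(\left(\frac{5 + 11}{2 + 11} + 45\right) - 0\right)^{2}} = \frac{1}{-64425 + 6 \left(\left(\frac{1}{13} \cdot 16 + 45\right) + 0\right)^{2}} = \frac{1}{-64425 + 6 \left(\left(\frac{16}{13} + 45\right) + 0\right)^{2}} = \frac{1}{-64425 + 6 \left(\frac{601}{13} + 0\right)^{2}} = \frac{1}{-64425 + 6 \left(\frac{601}{13}\right)^{2}} = \frac{1}{-64425 + 6 \cdot \frac{361201}{169}} = \frac{1}{-64425 + \frac{2167206}{169}} = \frac{1}{- \frac{8720619}{169}} = - \frac{169}{8720619}$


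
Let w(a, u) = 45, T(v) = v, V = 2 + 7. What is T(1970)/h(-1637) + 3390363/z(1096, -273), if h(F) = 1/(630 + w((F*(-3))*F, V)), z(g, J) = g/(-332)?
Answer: 82951371/274 ≈ 3.0274e+5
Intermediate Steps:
V = 9
z(g, J) = -g/332 (z(g, J) = g*(-1/332) = -g/332)
h(F) = 1/675 (h(F) = 1/(630 + 45) = 1/675)
T(1970)/h(-1637) + 3390363/z(1096, -273) = 1970/(1/675) + 3390363/((-1/332*1096)) = 1970*675 + 3390363/(-274/83) = 1329750 + 3390363*(-83/274) = 1329750 - 281400129/274 = 82951371/274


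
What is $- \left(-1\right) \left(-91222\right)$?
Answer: $-91222$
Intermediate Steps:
$- \left(-1\right) \left(-91222\right) = \left(-1\right) 91222 = -91222$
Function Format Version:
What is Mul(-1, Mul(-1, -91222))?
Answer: -91222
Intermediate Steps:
Mul(-1, Mul(-1, -91222)) = Mul(-1, 91222) = -91222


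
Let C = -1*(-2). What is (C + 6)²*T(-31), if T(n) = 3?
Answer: 192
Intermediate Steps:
C = 2
(C + 6)²*T(-31) = (2 + 6)²*3 = 8²*3 = 64*3 = 192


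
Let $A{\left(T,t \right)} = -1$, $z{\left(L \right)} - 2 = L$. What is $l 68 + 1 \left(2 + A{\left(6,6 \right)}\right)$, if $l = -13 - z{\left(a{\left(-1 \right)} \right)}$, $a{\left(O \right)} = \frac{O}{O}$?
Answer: $-1087$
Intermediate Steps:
$a{\left(O \right)} = 1$
$z{\left(L \right)} = 2 + L$
$l = -16$ ($l = -13 - \left(2 + 1\right) = -13 - 3 = -16$)
$l 68 + 1 \left(2 + A{\left(6,6 \right)}\right) = \left(-16\right) 68 + 1 \left(2 - 1\right) = -1088 + 1 \cdot 1 = -1088 + 1 = -1087$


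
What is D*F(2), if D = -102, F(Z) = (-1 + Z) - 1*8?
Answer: 714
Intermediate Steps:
F(Z) = -9 + Z (F(Z) = (-1 + Z) - 8 = -9 + Z)
D*F(2) = -102*(-9 + 2) = -102*(-7) = 714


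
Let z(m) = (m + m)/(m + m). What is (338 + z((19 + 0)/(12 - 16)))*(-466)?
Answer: -157974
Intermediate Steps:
z(m) = 1 (z(m) = (2*m)/((2*m)) = (2*m)*(1/(2*m)) = 1)
(338 + z((19 + 0)/(12 - 16)))*(-466) = (338 + 1)*(-466) = 339*(-466) = -157974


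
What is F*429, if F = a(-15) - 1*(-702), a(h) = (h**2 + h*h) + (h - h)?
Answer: 494208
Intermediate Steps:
a(h) = 2*h**2 (a(h) = (h**2 + h**2) + 0 = 2*h**2 + 0 = 2*h**2)
F = 1152 (F = 2*(-15)**2 - 1*(-702) = 2*225 + 702 = 450 + 702 = 1152)
F*429 = 1152*429 = 494208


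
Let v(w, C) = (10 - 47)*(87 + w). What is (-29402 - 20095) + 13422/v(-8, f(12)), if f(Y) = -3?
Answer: -144693153/2923 ≈ -49502.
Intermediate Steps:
v(w, C) = -3219 - 37*w (v(w, C) = -37*(87 + w) = -3219 - 37*w)
(-29402 - 20095) + 13422/v(-8, f(12)) = (-29402 - 20095) + 13422/(-3219 - 37*(-8)) = -49497 + 13422/(-3219 + 296) = -49497 + 13422/(-2923) = -49497 + 13422*(-1/2923) = -49497 - 13422/2923 = -144693153/2923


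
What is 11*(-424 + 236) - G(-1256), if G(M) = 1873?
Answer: -3941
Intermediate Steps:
11*(-424 + 236) - G(-1256) = 11*(-424 + 236) - 1*1873 = 11*(-188) - 1873 = -2068 - 1873 = -3941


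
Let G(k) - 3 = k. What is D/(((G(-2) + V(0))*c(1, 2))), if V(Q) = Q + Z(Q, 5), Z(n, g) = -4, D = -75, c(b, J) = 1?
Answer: 25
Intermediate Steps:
G(k) = 3 + k
V(Q) = -4 + Q (V(Q) = Q - 4 = -4 + Q)
D/(((G(-2) + V(0))*c(1, 2))) = -75/((3 - 2) + (-4 + 0)) = -75/(1 - 4) = -75/((-3*1)) = -75/(-3) = -75*(-⅓) = 25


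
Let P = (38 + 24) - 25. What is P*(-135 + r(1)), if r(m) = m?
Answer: -4958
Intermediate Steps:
P = 37 (P = 62 - 25 = 37)
P*(-135 + r(1)) = 37*(-135 + 1) = 37*(-134) = -4958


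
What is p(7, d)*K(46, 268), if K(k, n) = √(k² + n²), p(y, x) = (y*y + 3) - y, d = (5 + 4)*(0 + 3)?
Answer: 90*√18485 ≈ 12236.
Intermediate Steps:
d = 27 (d = 9*3 = 27)
p(y, x) = 3 + y² - y (p(y, x) = (y² + 3) - y = (3 + y²) - y = 3 + y² - y)
p(7, d)*K(46, 268) = (3 + 7² - 1*7)*√(46² + 268²) = (3 + 49 - 7)*√(2116 + 71824) = 45*√73940 = 45*(2*√18485) = 90*√18485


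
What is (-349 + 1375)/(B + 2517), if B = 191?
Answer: 513/1354 ≈ 0.37888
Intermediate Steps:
(-349 + 1375)/(B + 2517) = (-349 + 1375)/(191 + 2517) = 1026/2708 = 1026*(1/2708) = 513/1354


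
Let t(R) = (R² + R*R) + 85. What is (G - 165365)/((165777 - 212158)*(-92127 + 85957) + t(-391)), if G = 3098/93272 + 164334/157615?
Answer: -173644714952863/300822266727655340 ≈ -0.00057723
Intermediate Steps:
G = 7908026059/7350533140 (G = 3098*(1/93272) + 164334*(1/157615) = 1549/46636 + 164334/157615 = 7908026059/7350533140 ≈ 1.0758)
t(R) = 85 + 2*R² (t(R) = (R² + R²) + 85 = 2*R² + 85 = 85 + 2*R²)
(G - 165365)/((165777 - 212158)*(-92127 + 85957) + t(-391)) = (7908026059/7350533140 - 165365)/((165777 - 212158)*(-92127 + 85957) + (85 + 2*(-391)²)) = -1215513004670041/(7350533140*(-46381*(-6170) + (85 + 2*152881))) = -1215513004670041/(7350533140*(286170770 + (85 + 305762))) = -1215513004670041/(7350533140*(286170770 + 305847)) = -1215513004670041/7350533140/286476617 = -1215513004670041/7350533140*1/286476617 = -173644714952863/300822266727655340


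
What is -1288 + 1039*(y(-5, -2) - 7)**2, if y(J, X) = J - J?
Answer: 49623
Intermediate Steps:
y(J, X) = 0
-1288 + 1039*(y(-5, -2) - 7)**2 = -1288 + 1039*(0 - 7)**2 = -1288 + 1039*(-7)**2 = -1288 + 1039*49 = -1288 + 50911 = 49623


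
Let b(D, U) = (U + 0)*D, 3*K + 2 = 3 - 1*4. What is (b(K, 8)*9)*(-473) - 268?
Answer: 33788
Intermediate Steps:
K = -1 (K = -⅔ + (3 - 1*4)/3 = -⅔ + (3 - 4)/3 = -⅔ + (⅓)*(-1) = -⅔ - ⅓ = -1)
b(D, U) = D*U (b(D, U) = U*D = D*U)
(b(K, 8)*9)*(-473) - 268 = (-1*8*9)*(-473) - 268 = -8*9*(-473) - 268 = -72*(-473) - 268 = 34056 - 268 = 33788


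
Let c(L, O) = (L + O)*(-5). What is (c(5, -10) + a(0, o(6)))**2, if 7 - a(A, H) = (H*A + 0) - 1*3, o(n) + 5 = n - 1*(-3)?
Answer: 1225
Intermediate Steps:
c(L, O) = -5*L - 5*O
o(n) = -2 + n (o(n) = -5 + (n - 1*(-3)) = -5 + (n + 3) = -5 + (3 + n) = -2 + n)
a(A, H) = 10 - A*H (a(A, H) = 7 - ((H*A + 0) - 1*3) = 7 - ((A*H + 0) - 3) = 7 - (A*H - 3) = 7 - (-3 + A*H) = 7 + (3 - A*H) = 10 - A*H)
(c(5, -10) + a(0, o(6)))**2 = ((-5*5 - 5*(-10)) + (10 - 1*0*(-2 + 6)))**2 = ((-25 + 50) + (10 - 1*0*4))**2 = (25 + (10 + 0))**2 = (25 + 10)**2 = 35**2 = 1225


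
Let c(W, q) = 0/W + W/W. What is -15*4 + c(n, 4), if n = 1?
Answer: -59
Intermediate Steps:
c(W, q) = 1 (c(W, q) = 0 + 1 = 1)
-15*4 + c(n, 4) = -15*4 + 1 = -60 + 1 = -59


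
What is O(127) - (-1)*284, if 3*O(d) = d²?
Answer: 16981/3 ≈ 5660.3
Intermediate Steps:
O(d) = d²/3
O(127) - (-1)*284 = (⅓)*127² - (-1)*284 = (⅓)*16129 - 1*(-284) = 16129/3 + 284 = 16981/3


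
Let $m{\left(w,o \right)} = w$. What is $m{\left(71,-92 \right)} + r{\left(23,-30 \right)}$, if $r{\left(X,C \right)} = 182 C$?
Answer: $-5389$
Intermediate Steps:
$m{\left(71,-92 \right)} + r{\left(23,-30 \right)} = 71 + 182 \left(-30\right) = 71 - 5460 = -5389$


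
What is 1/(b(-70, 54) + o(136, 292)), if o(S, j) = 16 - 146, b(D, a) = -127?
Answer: -1/257 ≈ -0.0038911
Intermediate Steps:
o(S, j) = -130
1/(b(-70, 54) + o(136, 292)) = 1/(-127 - 130) = 1/(-257) = -1/257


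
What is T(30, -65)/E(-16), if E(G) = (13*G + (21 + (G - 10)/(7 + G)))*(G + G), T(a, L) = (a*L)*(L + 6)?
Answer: 517725/26512 ≈ 19.528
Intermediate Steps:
T(a, L) = L*a*(6 + L) (T(a, L) = (L*a)*(6 + L) = L*a*(6 + L))
E(G) = 2*G*(21 + 13*G + (-10 + G)/(7 + G)) (E(G) = (13*G + (21 + (-10 + G)/(7 + G)))*(2*G) = (21 + 13*G + (-10 + G)/(7 + G))*(2*G) = 2*G*(21 + 13*G + (-10 + G)/(7 + G)))
T(30, -65)/E(-16) = (-65*30*(6 - 65))/((2*(-16)*(137 + 13*(-16)**2 + 113*(-16))/(7 - 16))) = (-65*30*(-59))/((2*(-16)*(137 + 13*256 - 1808)/(-9))) = 115050/((2*(-16)*(-1/9)*(137 + 3328 - 1808))) = 115050/((2*(-16)*(-1/9)*1657)) = 115050/(53024/9) = 115050*(9/53024) = 517725/26512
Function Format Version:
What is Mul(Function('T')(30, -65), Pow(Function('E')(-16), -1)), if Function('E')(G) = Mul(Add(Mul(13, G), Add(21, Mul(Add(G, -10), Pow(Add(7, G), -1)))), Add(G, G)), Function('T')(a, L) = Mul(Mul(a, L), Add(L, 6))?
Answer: Rational(517725, 26512) ≈ 19.528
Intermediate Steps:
Function('T')(a, L) = Mul(L, a, Add(6, L)) (Function('T')(a, L) = Mul(Mul(L, a), Add(6, L)) = Mul(L, a, Add(6, L)))
Function('E')(G) = Mul(2, G, Add(21, Mul(13, G), Mul(Pow(Add(7, G), -1), Add(-10, G)))) (Function('E')(G) = Mul(Add(Mul(13, G), Add(21, Mul(Add(-10, G), Pow(Add(7, G), -1)))), Mul(2, G)) = Mul(Add(Mul(13, G), Add(21, Mul(Pow(Add(7, G), -1), Add(-10, G)))), Mul(2, G)) = Mul(Add(21, Mul(13, G), Mul(Pow(Add(7, G), -1), Add(-10, G))), Mul(2, G)) = Mul(2, G, Add(21, Mul(13, G), Mul(Pow(Add(7, G), -1), Add(-10, G)))))
Mul(Function('T')(30, -65), Pow(Function('E')(-16), -1)) = Mul(Mul(-65, 30, Add(6, -65)), Pow(Mul(2, -16, Pow(Add(7, -16), -1), Add(137, Mul(13, Pow(-16, 2)), Mul(113, -16))), -1)) = Mul(Mul(-65, 30, -59), Pow(Mul(2, -16, Pow(-9, -1), Add(137, Mul(13, 256), -1808)), -1)) = Mul(115050, Pow(Mul(2, -16, Rational(-1, 9), Add(137, 3328, -1808)), -1)) = Mul(115050, Pow(Mul(2, -16, Rational(-1, 9), 1657), -1)) = Mul(115050, Pow(Rational(53024, 9), -1)) = Mul(115050, Rational(9, 53024)) = Rational(517725, 26512)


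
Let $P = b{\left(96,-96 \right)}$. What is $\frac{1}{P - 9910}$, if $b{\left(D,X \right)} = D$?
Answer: $- \frac{1}{9814} \approx -0.0001019$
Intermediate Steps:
$P = 96$
$\frac{1}{P - 9910} = \frac{1}{96 - 9910} = \frac{1}{-9814} = - \frac{1}{9814}$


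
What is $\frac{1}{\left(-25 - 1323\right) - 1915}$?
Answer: $- \frac{1}{3263} \approx -0.00030647$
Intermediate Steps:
$\frac{1}{\left(-25 - 1323\right) - 1915} = \frac{1}{-1348 - 1915} = \frac{1}{-3263} = - \frac{1}{3263}$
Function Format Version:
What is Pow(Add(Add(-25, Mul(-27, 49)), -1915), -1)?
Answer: Rational(-1, 3263) ≈ -0.00030647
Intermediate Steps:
Pow(Add(Add(-25, Mul(-27, 49)), -1915), -1) = Pow(Add(Add(-25, -1323), -1915), -1) = Pow(Add(-1348, -1915), -1) = Pow(-3263, -1) = Rational(-1, 3263)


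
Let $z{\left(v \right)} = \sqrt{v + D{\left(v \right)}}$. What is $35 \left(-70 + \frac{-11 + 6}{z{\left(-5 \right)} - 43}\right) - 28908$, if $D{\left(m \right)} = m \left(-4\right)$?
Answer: $- \frac{8214721}{262} + \frac{25 \sqrt{15}}{262} \approx -31354.0$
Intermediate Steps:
$D{\left(m \right)} = - 4 m$
$z{\left(v \right)} = \sqrt{3} \sqrt{- v}$ ($z{\left(v \right)} = \sqrt{v - 4 v} = \sqrt{- 3 v} = \sqrt{3} \sqrt{- v}$)
$35 \left(-70 + \frac{-11 + 6}{z{\left(-5 \right)} - 43}\right) - 28908 = 35 \left(-70 + \frac{-11 + 6}{\sqrt{3} \sqrt{\left(-1\right) \left(-5\right)} - 43}\right) - 28908 = 35 \left(-70 - \frac{5}{\sqrt{3} \sqrt{5} - 43}\right) - 28908 = 35 \left(-70 - \frac{5}{\sqrt{15} - 43}\right) - 28908 = 35 \left(-70 - \frac{5}{-43 + \sqrt{15}}\right) - 28908 = \left(-2450 - \frac{175}{-43 + \sqrt{15}}\right) - 28908 = -31358 - \frac{175}{-43 + \sqrt{15}}$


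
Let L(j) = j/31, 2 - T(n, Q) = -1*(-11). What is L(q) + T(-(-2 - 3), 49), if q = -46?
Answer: -325/31 ≈ -10.484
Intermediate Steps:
T(n, Q) = -9 (T(n, Q) = 2 - (-1)*(-11) = 2 - 1*11 = 2 - 11 = -9)
L(j) = j/31 (L(j) = j*(1/31) = j/31)
L(q) + T(-(-2 - 3), 49) = (1/31)*(-46) - 9 = -46/31 - 9 = -325/31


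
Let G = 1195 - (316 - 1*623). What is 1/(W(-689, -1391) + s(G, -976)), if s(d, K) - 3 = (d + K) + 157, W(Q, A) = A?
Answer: -1/705 ≈ -0.0014184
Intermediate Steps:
G = 1502 (G = 1195 - (316 - 623) = 1195 - 1*(-307) = 1195 + 307 = 1502)
s(d, K) = 160 + K + d (s(d, K) = 3 + ((d + K) + 157) = 3 + ((K + d) + 157) = 3 + (157 + K + d) = 160 + K + d)
1/(W(-689, -1391) + s(G, -976)) = 1/(-1391 + (160 - 976 + 1502)) = 1/(-1391 + 686) = 1/(-705) = -1/705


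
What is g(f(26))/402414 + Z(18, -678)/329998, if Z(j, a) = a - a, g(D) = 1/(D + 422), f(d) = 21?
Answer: 1/178269402 ≈ 5.6095e-9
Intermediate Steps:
g(D) = 1/(422 + D)
Z(j, a) = 0
g(f(26))/402414 + Z(18, -678)/329998 = 1/((422 + 21)*402414) + 0/329998 = (1/402414)/443 + 0*(1/329998) = (1/443)*(1/402414) + 0 = 1/178269402 + 0 = 1/178269402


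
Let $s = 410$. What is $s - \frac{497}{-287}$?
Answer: $\frac{16881}{41} \approx 411.73$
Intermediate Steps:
$s - \frac{497}{-287} = 410 - \frac{497}{-287} = 410 - 497 \left(- \frac{1}{287}\right) = 410 - - \frac{71}{41} = 410 + \frac{71}{41} = \frac{16881}{41}$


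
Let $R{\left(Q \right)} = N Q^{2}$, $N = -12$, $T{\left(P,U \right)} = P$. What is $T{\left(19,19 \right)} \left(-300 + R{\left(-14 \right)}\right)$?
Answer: $-50388$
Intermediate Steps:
$R{\left(Q \right)} = - 12 Q^{2}$
$T{\left(19,19 \right)} \left(-300 + R{\left(-14 \right)}\right) = 19 \left(-300 - 12 \left(-14\right)^{2}\right) = 19 \left(-300 - 2352\right) = 19 \left(-2652\right) = -50388$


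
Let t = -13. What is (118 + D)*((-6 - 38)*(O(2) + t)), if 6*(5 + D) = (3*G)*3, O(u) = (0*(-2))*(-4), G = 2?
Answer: 66352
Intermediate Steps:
O(u) = 0 (O(u) = 0*(-4) = 0)
D = -2 (D = -5 + ((3*2)*3)/6 = -5 + (6*3)/6 = -5 + (⅙)*18 = -5 + 3 = -2)
(118 + D)*((-6 - 38)*(O(2) + t)) = (118 - 2)*((-6 - 38)*(0 - 13)) = 116*(-44*(-13)) = 116*572 = 66352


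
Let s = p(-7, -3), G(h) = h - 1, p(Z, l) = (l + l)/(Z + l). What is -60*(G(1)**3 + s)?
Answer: -36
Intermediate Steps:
p(Z, l) = 2*l/(Z + l) (p(Z, l) = (2*l)/(Z + l) = 2*l/(Z + l))
G(h) = -1 + h
s = 3/5 (s = 2*(-3)/(-7 - 3) = 2*(-3)/(-10) = 2*(-3)*(-1/10) = 3/5 ≈ 0.60000)
-60*(G(1)**3 + s) = -60*((-1 + 1)**3 + 3/5) = -60*(0**3 + 3/5) = -60*(0 + 3/5) = -60*3/5 = -36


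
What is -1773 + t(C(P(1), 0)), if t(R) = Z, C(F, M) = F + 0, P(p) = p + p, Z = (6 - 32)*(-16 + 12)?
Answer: -1669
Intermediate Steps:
Z = 104 (Z = -26*(-4) = 104)
P(p) = 2*p
C(F, M) = F
t(R) = 104
-1773 + t(C(P(1), 0)) = -1773 + 104 = -1669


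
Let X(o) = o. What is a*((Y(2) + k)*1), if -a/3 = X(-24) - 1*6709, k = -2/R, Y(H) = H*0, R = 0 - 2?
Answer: 20199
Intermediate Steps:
R = -2
Y(H) = 0
k = 1 (k = -2/(-2) = -2*(-1/2) = 1)
a = 20199 (a = -3*(-24 - 1*6709) = -3*(-24 - 6709) = -3*(-6733) = 20199)
a*((Y(2) + k)*1) = 20199*((0 + 1)*1) = 20199*(1*1) = 20199*1 = 20199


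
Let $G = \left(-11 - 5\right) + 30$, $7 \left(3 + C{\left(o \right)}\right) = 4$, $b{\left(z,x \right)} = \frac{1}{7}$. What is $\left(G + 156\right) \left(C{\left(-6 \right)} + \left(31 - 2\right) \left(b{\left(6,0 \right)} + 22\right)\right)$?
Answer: $\frac{761260}{7} \approx 1.0875 \cdot 10^{5}$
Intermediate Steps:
$b{\left(z,x \right)} = \frac{1}{7}$
$C{\left(o \right)} = - \frac{17}{7}$ ($C{\left(o \right)} = -3 + \frac{1}{7} \cdot 4 = -3 + \frac{4}{7} = - \frac{17}{7}$)
$G = 14$ ($G = -16 + 30 = 14$)
$\left(G + 156\right) \left(C{\left(-6 \right)} + \left(31 - 2\right) \left(b{\left(6,0 \right)} + 22\right)\right) = \left(14 + 156\right) \left(- \frac{17}{7} + \left(31 - 2\right) \left(\frac{1}{7} + 22\right)\right) = 170 \left(- \frac{17}{7} + 29 \cdot \frac{155}{7}\right) = 170 \left(- \frac{17}{7} + \frac{4495}{7}\right) = 170 \cdot \frac{4478}{7} = \frac{761260}{7}$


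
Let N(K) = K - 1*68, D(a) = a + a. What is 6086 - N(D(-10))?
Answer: 6174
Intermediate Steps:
D(a) = 2*a
N(K) = -68 + K (N(K) = K - 68 = -68 + K)
6086 - N(D(-10)) = 6086 - (-68 + 2*(-10)) = 6086 - (-68 - 20) = 6086 - 1*(-88) = 6086 + 88 = 6174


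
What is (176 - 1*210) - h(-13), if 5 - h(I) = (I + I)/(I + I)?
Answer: -38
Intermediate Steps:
h(I) = 4 (h(I) = 5 - (I + I)/(I + I) = 5 - 2*I/(2*I) = 5 - 2*I*1/(2*I) = 5 - 1*1 = 5 - 1 = 4)
(176 - 1*210) - h(-13) = (176 - 1*210) - 1*4 = (176 - 210) - 4 = -34 - 4 = -38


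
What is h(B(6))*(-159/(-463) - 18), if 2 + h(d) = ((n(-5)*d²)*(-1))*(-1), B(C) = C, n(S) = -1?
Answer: 310650/463 ≈ 670.95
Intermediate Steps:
h(d) = -2 - d² (h(d) = -2 + (-d²*(-1))*(-1) = -2 + d²*(-1) = -2 - d²)
h(B(6))*(-159/(-463) - 18) = (-2 - 1*6²)*(-159/(-463) - 18) = (-2 - 1*36)*(-159*(-1/463) - 18) = (-2 - 36)*(159/463 - 18) = -38*(-8175/463) = 310650/463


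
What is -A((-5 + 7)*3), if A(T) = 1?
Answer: -1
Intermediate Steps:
-A((-5 + 7)*3) = -1*1 = -1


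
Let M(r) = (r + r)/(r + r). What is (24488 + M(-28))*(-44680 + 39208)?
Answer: -134003808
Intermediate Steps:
M(r) = 1 (M(r) = (2*r)/((2*r)) = (2*r)*(1/(2*r)) = 1)
(24488 + M(-28))*(-44680 + 39208) = (24488 + 1)*(-44680 + 39208) = 24489*(-5472) = -134003808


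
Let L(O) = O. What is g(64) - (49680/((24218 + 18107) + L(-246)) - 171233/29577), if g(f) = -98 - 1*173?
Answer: -331542699946/1244570583 ≈ -266.39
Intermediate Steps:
g(f) = -271 (g(f) = -98 - 173 = -271)
g(64) - (49680/((24218 + 18107) + L(-246)) - 171233/29577) = -271 - (49680/((24218 + 18107) - 246) - 171233/29577) = -271 - (49680/(42325 - 246) - 171233*1/29577) = -271 - (49680/42079 - 171233/29577) = -271 - 1*(-5735928047/1244570583) = -271 + 5735928047/1244570583 = -331542699946/1244570583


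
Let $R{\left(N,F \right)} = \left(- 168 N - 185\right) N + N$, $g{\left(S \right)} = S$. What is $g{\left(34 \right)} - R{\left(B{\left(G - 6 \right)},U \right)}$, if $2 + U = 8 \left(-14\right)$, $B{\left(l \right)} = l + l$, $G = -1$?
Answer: $30386$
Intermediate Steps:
$B{\left(l \right)} = 2 l$
$U = -114$ ($U = -2 + 8 \left(-14\right) = -2 - 112 = -114$)
$R{\left(N,F \right)} = N + N \left(-185 - 168 N\right)$ ($R{\left(N,F \right)} = \left(-185 - 168 N\right) N + N = N \left(-185 - 168 N\right) + N = N + N \left(-185 - 168 N\right)$)
$g{\left(34 \right)} - R{\left(B{\left(G - 6 \right)},U \right)} = 34 - - 8 \cdot 2 \left(-1 - 6\right) \left(23 + 21 \cdot 2 \left(-1 - 6\right)\right) = 34 - - 8 \cdot 2 \left(-7\right) \left(23 + 21 \cdot 2 \left(-7\right)\right) = 34 - \left(-8\right) \left(-14\right) \left(23 + 21 \left(-14\right)\right) = 34 - \left(-8\right) \left(-14\right) \left(23 - 294\right) = 34 - \left(-8\right) \left(-14\right) \left(-271\right) = 34 - -30352 = 34 + 30352 = 30386$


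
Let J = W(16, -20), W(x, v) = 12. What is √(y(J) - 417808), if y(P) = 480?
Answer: 4*I*√26083 ≈ 646.01*I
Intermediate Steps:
J = 12
√(y(J) - 417808) = √(480 - 417808) = √(-417328) = 4*I*√26083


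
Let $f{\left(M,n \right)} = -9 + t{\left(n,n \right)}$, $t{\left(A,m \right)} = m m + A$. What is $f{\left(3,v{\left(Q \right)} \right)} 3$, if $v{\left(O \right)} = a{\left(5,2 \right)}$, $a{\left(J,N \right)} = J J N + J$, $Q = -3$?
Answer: $9213$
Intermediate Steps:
$a{\left(J,N \right)} = J + N J^{2}$ ($a{\left(J,N \right)} = J^{2} N + J = N J^{2} + J = J + N J^{2}$)
$t{\left(A,m \right)} = A + m^{2}$ ($t{\left(A,m \right)} = m^{2} + A = A + m^{2}$)
$v{\left(O \right)} = 55$ ($v{\left(O \right)} = 5 \left(1 + 5 \cdot 2\right) = 5 \left(1 + 10\right) = 5 \cdot 11 = 55$)
$f{\left(M,n \right)} = -9 + n + n^{2}$ ($f{\left(M,n \right)} = -9 + \left(n + n^{2}\right) = -9 + n + n^{2}$)
$f{\left(3,v{\left(Q \right)} \right)} 3 = \left(-9 + 55 + 55^{2}\right) 3 = \left(-9 + 55 + 3025\right) 3 = 3071 \cdot 3 = 9213$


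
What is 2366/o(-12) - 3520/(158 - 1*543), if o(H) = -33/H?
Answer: 66952/77 ≈ 869.51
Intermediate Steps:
2366/o(-12) - 3520/(158 - 1*543) = 2366/((-33/(-12))) - 3520/(158 - 1*543) = 2366/((-33*(-1/12))) - 3520/(158 - 543) = 2366/(11/4) - 3520/(-385) = 2366*(4/11) - 3520*(-1/385) = 9464/11 + 64/7 = 66952/77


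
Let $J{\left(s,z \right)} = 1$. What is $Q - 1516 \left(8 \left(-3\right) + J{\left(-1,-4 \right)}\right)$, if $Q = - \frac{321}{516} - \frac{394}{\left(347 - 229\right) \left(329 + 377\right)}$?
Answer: $\frac{124903438361}{3582244} \approx 34867.0$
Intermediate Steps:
$Q = - \frac{2245431}{3582244}$ ($Q = \left(-321\right) \frac{1}{516} - \frac{394}{118 \cdot 706} = - \frac{107}{172} - \frac{394}{83308} = - \frac{107}{172} - \frac{197}{41654} = - \frac{2245431}{3582244} \approx -0.62682$)
$Q - 1516 \left(8 \left(-3\right) + J{\left(-1,-4 \right)}\right) = - \frac{2245431}{3582244} - 1516 \left(8 \left(-3\right) + 1\right) = - \frac{2245431}{3582244} - 1516 \left(-24 + 1\right) = - \frac{2245431}{3582244} - -34868 = - \frac{2245431}{3582244} + 34868 = \frac{124903438361}{3582244}$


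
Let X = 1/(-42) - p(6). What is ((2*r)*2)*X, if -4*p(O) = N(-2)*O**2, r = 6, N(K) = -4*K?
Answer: 12092/7 ≈ 1727.4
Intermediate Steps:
p(O) = -2*O**2 (p(O) = -(-4*(-2))*O**2/4 = -2*O**2)
X = 3023/42 (X = 1/(-42) - (-2)*6**2 = -1/42 - (-2)*36 = -1/42 - 1*(-72) = -1/42 + 72 = 3023/42 ≈ 71.976)
((2*r)*2)*X = ((2*6)*2)*(3023/42) = (12*2)*(3023/42) = 24*(3023/42) = 12092/7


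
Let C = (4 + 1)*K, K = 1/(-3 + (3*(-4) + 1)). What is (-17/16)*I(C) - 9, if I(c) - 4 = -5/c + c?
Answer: -6215/224 ≈ -27.746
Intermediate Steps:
K = -1/14 (K = 1/(-3 + (-12 + 1)) = 1/(-3 - 11) = 1/(-14) = -1/14 ≈ -0.071429)
C = -5/14 (C = (4 + 1)*(-1/14) = 5*(-1/14) = -5/14 ≈ -0.35714)
I(c) = 4 + c - 5/c (I(c) = 4 + (-5/c + c) = 4 + (c - 5/c) = 4 + c - 5/c)
(-17/16)*I(C) - 9 = (-17/16)*(4 - 5/14 - 5/(-5/14)) - 9 = (-17*1/16)*(4 - 5/14 - 5*(-14/5)) - 9 = -17*(4 - 5/14 + 14)/16 - 9 = -17/16*247/14 - 9 = -4199/224 - 9 = -6215/224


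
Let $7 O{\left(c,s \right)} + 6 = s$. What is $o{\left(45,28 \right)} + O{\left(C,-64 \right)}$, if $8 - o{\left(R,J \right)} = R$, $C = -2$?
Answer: $-47$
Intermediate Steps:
$O{\left(c,s \right)} = - \frac{6}{7} + \frac{s}{7}$
$o{\left(R,J \right)} = 8 - R$
$o{\left(45,28 \right)} + O{\left(C,-64 \right)} = \left(8 - 45\right) + \left(- \frac{6}{7} + \frac{1}{7} \left(-64\right)\right) = \left(8 - 45\right) - 10 = -37 - 10 = -47$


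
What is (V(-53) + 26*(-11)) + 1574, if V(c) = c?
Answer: 1235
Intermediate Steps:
(V(-53) + 26*(-11)) + 1574 = (-53 + 26*(-11)) + 1574 = (-53 - 286) + 1574 = -339 + 1574 = 1235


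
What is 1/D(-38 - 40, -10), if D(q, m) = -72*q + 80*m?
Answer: 1/4816 ≈ 0.00020764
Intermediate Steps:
1/D(-38 - 40, -10) = 1/(-72*(-38 - 40) + 80*(-10)) = 1/(-72*(-78) - 800) = 1/(5616 - 800) = 1/4816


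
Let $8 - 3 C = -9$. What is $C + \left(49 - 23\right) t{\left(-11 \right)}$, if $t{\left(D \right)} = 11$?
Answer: $\frac{875}{3} \approx 291.67$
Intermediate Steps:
$C = \frac{17}{3}$ ($C = \frac{8}{3} - -3 = \frac{8}{3} + 3 = \frac{17}{3} \approx 5.6667$)
$C + \left(49 - 23\right) t{\left(-11 \right)} = \frac{17}{3} + \left(49 - 23\right) 11 = \frac{17}{3} + 26 \cdot 11 = \frac{17}{3} + 286 = \frac{875}{3}$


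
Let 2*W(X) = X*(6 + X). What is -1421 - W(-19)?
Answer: -3089/2 ≈ -1544.5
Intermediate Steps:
W(X) = X*(6 + X)/2 (W(X) = (X*(6 + X))/2 = X*(6 + X)/2)
-1421 - W(-19) = -1421 - (-19)*(6 - 19)/2 = -1421 - (-19)*(-13)/2 = -1421 - 1*247/2 = -1421 - 247/2 = -3089/2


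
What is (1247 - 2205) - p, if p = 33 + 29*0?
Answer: -991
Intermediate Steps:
p = 33 (p = 33 + 0 = 33)
(1247 - 2205) - p = (1247 - 2205) - 1*33 = -958 - 33 = -991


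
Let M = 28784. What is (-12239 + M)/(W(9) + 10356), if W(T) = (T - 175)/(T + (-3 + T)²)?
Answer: 744525/465854 ≈ 1.5982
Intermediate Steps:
W(T) = (-175 + T)/(T + (-3 + T)²)
(-12239 + M)/(W(9) + 10356) = (-12239 + 28784)/((-175 + 9)/(9 + (-3 + 9)²) + 10356) = 16545/(-166/(9 + 6²) + 10356) = 16545/(-166/(9 + 36) + 10356) = 16545/(-166/45 + 10356) = 16545/(465854/45) = 16545*(45/465854) = 744525/465854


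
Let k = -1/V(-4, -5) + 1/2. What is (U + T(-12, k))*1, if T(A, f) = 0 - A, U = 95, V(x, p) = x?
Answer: 107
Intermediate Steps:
k = 3/4 (k = -1/(-4) + 1/2 = -1*(-1/4) + 1*(1/2) = 1/4 + 1/2 = 3/4 ≈ 0.75000)
T(A, f) = -A
(U + T(-12, k))*1 = (95 - 1*(-12))*1 = (95 + 12)*1 = 107*1 = 107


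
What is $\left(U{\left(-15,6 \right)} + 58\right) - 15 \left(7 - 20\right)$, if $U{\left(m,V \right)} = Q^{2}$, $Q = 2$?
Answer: $257$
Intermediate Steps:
$U{\left(m,V \right)} = 4$ ($U{\left(m,V \right)} = 2^{2} = 4$)
$\left(U{\left(-15,6 \right)} + 58\right) - 15 \left(7 - 20\right) = \left(4 + 58\right) - 15 \left(7 - 20\right) = 62 - 15 \left(7 - 20\right) = 62 - -195 = 62 + 195 = 257$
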